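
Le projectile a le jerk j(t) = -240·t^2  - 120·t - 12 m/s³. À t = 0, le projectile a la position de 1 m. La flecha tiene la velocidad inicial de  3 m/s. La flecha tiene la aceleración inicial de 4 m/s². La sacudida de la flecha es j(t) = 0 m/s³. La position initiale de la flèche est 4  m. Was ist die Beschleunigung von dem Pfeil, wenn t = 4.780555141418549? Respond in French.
Nous devons intégrer notre équation du jerk j(t) = 0 1 fois. L'intégrale du jerk, avec a(0) = 4, donne l'accélération: a(t) = 4. Nous avons l'accélération a(t) = 4. En substituant t = 4.780555141418549: a(4.780555141418549) = 4.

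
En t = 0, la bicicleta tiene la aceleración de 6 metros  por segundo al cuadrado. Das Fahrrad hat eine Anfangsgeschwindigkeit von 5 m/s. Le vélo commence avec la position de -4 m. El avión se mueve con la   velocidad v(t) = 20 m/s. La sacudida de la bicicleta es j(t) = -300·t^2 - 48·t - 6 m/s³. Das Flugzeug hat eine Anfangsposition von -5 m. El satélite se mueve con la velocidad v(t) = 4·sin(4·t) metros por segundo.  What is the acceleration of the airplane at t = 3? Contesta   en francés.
En partant de la vitesse v(t) = 20, nous prenons 1 dérivée. En dérivant la vitesse, nous obtenons l'accélération: a(t) = 0. En utilisant a(t) = 0 et en substituant t = 3, nous trouvons a = 0.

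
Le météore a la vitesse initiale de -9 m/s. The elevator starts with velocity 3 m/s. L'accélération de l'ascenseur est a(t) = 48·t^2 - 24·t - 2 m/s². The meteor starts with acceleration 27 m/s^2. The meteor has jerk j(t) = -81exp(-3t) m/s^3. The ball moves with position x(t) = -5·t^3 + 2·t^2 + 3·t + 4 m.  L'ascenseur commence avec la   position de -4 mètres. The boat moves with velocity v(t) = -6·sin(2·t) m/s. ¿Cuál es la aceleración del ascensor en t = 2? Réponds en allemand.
Wir haben die Beschleunigung a(t) = 48·t^2 - 24·t - 2. Durch Einsetzen von t = 2: a(2) = 142.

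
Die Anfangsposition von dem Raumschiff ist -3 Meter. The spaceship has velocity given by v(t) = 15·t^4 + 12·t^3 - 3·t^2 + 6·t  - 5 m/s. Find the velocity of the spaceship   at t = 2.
From the given velocity equation v(t) = 15·t^4 + 12·t^3 - 3·t^2 + 6·t - 5, we substitute t = 2 to get v = 331.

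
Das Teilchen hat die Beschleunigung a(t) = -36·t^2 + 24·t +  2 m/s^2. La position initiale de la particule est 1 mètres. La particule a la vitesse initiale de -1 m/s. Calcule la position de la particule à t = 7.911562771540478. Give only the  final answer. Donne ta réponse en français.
À t = 7.911562771540478, x = -9717.07587342030.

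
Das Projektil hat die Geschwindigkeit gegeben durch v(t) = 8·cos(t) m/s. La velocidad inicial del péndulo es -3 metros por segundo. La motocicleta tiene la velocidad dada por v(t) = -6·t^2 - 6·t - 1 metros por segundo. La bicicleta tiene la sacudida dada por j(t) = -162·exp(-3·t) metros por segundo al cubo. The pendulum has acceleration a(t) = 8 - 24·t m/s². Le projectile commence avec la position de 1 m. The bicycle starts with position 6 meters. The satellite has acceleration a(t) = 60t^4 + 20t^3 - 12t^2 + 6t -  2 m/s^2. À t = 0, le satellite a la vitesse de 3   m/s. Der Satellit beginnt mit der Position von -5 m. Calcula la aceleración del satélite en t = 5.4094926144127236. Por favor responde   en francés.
De l'équation de l'accélération a(t) = 60·t^4 + 20·t^3 - 12·t^2 + 6·t - 2, nous substituons t = 5.4094926144127236 pour obtenir a = 54223.2449759307.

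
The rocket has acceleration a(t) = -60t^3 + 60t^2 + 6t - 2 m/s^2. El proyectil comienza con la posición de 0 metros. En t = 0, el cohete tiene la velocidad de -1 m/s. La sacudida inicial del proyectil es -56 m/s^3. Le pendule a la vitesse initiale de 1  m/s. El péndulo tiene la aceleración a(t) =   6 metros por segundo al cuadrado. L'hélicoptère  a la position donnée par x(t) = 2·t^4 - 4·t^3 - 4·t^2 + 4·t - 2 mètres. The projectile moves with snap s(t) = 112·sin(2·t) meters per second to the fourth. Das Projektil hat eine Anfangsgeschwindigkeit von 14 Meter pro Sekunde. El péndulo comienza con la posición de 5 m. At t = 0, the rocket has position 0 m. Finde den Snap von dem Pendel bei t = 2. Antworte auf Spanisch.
Debemos derivar nuestra ecuación de la aceleración a(t) = 6 2 veces. Tomando d/dt de a(t), encontramos j(t) = 0. La derivada de la sacudida da el snap: s(t) = 0. De la ecuación del snap s(t) = 0, sustituimos t = 2 para obtener s = 0.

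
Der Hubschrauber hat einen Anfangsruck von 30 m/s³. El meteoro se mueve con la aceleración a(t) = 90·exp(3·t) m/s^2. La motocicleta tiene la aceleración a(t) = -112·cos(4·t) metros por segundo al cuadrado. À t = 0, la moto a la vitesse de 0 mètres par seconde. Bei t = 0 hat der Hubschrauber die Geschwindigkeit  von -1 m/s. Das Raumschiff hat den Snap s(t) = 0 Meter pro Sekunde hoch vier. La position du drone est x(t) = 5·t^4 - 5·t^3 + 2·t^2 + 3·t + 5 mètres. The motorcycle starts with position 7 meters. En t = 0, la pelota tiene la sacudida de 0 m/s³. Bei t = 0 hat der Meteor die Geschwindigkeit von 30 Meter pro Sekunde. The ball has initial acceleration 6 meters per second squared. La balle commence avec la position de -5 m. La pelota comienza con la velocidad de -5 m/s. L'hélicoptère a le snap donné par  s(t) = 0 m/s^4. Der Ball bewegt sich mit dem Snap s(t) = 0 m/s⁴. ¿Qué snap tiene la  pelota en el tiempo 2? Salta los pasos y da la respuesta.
El snap en t = 2 es s = 0.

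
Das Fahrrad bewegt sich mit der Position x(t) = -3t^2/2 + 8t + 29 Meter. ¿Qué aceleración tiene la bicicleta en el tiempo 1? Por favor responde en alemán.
Ausgehend von der Position x(t) = -3·t^2/2 + 8·t + 29, nehmen wir 2 Ableitungen. Die Ableitung von der Position ergibt die Geschwindigkeit: v(t) = 8 - 3·t. Mit d/dt von v(t) finden wir a(t) = -3. Mit a(t) = -3 und Einsetzen von t = 1, finden wir a = -3.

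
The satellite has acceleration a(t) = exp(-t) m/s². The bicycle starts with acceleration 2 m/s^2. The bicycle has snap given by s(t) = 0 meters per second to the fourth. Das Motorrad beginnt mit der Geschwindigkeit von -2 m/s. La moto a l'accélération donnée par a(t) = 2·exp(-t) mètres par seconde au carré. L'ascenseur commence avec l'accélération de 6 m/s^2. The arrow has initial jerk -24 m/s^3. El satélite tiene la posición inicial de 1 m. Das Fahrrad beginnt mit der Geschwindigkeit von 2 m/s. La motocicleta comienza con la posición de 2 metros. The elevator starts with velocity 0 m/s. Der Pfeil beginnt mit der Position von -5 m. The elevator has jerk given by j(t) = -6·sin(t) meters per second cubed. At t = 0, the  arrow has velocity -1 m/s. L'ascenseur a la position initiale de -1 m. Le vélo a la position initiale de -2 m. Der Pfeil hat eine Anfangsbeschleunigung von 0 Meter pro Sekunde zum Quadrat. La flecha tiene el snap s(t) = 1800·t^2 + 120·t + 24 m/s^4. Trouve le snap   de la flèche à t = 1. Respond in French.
En utilisant s(t) = 1800·t^2 + 120·t + 24 et en substituant t = 1, nous trouvons s = 1944.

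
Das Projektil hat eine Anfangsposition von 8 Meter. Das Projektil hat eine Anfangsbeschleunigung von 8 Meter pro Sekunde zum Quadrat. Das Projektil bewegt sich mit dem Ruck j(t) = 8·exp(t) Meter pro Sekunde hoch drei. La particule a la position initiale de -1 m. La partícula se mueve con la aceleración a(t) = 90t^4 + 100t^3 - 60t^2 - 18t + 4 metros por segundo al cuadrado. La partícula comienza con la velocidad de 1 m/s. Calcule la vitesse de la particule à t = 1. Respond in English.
We must find the antiderivative of our acceleration equation a(t) = 90·t^4 + 100·t^3 - 60·t^2 - 18·t + 4 1 time. The antiderivative of acceleration, with v(0) = 1, gives velocity: v(t) = 18·t^5 + 25·t^4 - 20·t^3 - 9·t^2 + 4·t + 1. We have velocity v(t) = 18·t^5 + 25·t^4 - 20·t^3 - 9·t^2 + 4·t + 1. Substituting t = 1: v(1) = 19.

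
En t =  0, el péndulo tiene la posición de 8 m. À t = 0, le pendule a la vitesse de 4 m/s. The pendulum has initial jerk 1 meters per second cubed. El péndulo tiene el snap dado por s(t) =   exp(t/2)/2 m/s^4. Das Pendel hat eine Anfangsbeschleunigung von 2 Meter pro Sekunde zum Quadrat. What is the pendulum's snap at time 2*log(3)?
Using s(t) = exp(t/2)/2 and substituting t = 2*log(3), we find s = 3/2.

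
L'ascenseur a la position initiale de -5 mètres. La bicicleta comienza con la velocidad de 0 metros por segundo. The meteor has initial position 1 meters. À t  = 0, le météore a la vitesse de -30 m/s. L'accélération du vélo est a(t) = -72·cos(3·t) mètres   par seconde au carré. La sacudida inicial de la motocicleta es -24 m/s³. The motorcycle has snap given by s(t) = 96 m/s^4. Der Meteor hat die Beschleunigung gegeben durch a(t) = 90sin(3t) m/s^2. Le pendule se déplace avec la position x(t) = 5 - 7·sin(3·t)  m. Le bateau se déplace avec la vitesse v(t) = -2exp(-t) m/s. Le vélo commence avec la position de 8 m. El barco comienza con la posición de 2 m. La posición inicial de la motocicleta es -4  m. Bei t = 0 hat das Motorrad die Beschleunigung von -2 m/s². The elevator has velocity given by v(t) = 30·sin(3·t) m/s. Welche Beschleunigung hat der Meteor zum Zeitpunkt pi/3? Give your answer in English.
We have acceleration a(t) = 90·sin(3·t). Substituting t = pi/3: a(pi/3) = 0.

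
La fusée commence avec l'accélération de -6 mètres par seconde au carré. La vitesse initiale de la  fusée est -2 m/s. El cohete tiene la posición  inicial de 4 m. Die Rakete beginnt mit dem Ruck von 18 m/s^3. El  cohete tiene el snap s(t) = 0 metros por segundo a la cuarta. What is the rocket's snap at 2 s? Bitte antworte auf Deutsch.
Aus der Gleichung für den Snap s(t) = 0, setzen wir t = 2 ein und erhalten s = 0.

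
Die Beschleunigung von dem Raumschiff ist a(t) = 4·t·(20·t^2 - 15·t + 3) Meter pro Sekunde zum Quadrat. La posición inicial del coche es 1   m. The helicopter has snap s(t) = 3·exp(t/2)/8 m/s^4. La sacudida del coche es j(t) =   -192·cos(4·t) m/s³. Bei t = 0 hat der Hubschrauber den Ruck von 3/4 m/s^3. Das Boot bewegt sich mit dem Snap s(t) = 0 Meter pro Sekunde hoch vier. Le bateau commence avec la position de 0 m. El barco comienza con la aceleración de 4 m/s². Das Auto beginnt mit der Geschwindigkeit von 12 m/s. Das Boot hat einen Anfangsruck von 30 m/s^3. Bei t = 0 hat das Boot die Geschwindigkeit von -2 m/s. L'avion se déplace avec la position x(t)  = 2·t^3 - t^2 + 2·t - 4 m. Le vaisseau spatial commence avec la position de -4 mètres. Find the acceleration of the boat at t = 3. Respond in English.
Starting from snap s(t) = 0, we take 2 antiderivatives. Finding the integral of s(t) and using j(0) = 30: j(t) = 30. Integrating jerk and using the initial condition a(0) = 4, we get a(t) = 30·t + 4. Using a(t) = 30·t + 4 and substituting t = 3, we find a = 94.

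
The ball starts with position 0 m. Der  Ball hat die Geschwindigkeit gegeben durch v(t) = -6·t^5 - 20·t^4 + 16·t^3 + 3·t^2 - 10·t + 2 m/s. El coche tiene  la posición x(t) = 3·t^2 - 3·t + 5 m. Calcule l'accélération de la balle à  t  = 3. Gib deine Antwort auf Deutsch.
Um dies zu lösen, müssen wir 1 Ableitung unserer Gleichung für die Geschwindigkeit v(t) = -6·t^5 - 20·t^4 + 16·t^3 + 3·t^2 - 10·t + 2 nehmen. Durch Ableiten von der Geschwindigkeit erhalten wir die Beschleunigung: a(t) = -30·t^4 - 80·t^3 + 48·t^2 + 6·t - 10. Wir haben die Beschleunigung a(t) = -30·t^4 - 80·t^3 + 48·t^2 + 6·t - 10. Durch Einsetzen von t = 3: a(3) = -4150.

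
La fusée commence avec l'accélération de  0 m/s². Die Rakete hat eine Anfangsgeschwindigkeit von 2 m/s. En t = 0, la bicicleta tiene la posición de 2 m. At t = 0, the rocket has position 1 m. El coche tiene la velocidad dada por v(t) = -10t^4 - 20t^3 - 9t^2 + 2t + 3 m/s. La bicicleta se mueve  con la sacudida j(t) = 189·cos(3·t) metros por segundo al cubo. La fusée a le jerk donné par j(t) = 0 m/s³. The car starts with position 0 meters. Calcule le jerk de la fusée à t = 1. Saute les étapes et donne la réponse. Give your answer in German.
Bei t = 1, j = 0.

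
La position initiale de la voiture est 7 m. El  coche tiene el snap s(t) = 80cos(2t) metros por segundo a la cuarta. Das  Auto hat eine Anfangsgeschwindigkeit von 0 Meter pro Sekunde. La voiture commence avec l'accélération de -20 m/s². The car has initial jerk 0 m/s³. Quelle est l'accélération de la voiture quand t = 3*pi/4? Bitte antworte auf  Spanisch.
Debemos encontrar la antiderivada de nuestra ecuación del snap s(t) = 80·cos(2·t) 2 veces. Integrando el snap y usando la condición inicial j(0) = 0, obtenemos j(t) = 40·sin(2·t). La antiderivada de la sacudida es la aceleración. Usando a(0) = -20, obtenemos a(t) = -20·cos(2·t). Usando a(t) = -20·cos(2·t) y sustituyendo t = 3*pi/4, encontramos a = 0.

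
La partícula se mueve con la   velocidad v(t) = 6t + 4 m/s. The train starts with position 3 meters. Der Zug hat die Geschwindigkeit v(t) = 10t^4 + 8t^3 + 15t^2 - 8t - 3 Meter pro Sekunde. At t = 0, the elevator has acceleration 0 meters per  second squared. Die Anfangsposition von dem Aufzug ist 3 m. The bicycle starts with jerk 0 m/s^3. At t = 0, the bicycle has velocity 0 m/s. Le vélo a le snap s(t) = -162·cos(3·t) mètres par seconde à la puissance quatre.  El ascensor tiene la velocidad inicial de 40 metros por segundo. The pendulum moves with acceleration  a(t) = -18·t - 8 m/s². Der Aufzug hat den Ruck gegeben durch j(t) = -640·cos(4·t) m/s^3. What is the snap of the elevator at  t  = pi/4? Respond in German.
Ausgehend von dem Ruck j(t) = -640·cos(4·t), nehmen wir 1 Ableitung. Die Ableitung von dem Ruck ergibt den Snap: s(t) = 2560·sin(4·t). Aus der Gleichung für den Snap s(t) = 2560·sin(4·t), setzen wir t = pi/4 ein und erhalten s = 0.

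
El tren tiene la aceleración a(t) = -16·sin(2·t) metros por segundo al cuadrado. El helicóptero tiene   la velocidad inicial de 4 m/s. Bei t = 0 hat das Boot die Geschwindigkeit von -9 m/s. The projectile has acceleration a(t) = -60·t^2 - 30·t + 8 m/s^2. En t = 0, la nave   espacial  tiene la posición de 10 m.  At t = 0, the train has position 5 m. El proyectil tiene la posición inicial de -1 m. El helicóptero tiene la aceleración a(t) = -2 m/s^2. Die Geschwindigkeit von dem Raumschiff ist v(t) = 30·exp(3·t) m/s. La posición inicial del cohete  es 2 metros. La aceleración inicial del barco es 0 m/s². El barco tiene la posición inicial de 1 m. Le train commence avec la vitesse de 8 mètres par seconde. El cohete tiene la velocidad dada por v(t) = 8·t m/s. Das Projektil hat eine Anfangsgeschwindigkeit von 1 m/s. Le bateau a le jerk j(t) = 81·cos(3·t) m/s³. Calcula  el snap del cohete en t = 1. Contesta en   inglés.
We must differentiate our velocity equation v(t) = 8·t 3 times. Differentiating velocity, we get acceleration: a(t) = 8. Taking d/dt of a(t), we find j(t) = 0. Taking d/dt of j(t), we find s(t) = 0. We have snap s(t) = 0. Substituting t = 1: s(1) = 0.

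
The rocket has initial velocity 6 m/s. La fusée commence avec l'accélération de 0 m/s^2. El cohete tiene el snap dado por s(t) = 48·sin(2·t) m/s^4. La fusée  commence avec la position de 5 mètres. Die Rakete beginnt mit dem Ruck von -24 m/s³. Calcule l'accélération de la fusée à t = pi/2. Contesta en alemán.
Um dies zu lösen, müssen wir 2 Integrale unserer Gleichung für den Snap s(t) = 48·sin(2·t) finden. Das Integral von dem Snap ist der Ruck. Mit j(0) = -24 erhalten wir j(t) = -24·cos(2·t). Durch Integration von dem Ruck und Verwendung der Anfangsbedingung a(0) = 0, erhalten wir a(t) = -12·sin(2·t). Wir haben die Beschleunigung a(t) = -12·sin(2·t). Durch Einsetzen von t = pi/2: a(pi/2) = 0.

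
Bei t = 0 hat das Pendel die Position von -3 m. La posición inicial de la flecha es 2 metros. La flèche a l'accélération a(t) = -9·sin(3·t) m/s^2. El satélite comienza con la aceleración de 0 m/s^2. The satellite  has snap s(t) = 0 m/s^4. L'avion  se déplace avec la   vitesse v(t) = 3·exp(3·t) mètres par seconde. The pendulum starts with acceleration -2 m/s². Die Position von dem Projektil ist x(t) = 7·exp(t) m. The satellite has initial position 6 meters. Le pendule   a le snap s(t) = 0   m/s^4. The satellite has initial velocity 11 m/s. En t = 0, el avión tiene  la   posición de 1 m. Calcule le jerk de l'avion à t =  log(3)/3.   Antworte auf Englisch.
To solve this, we need to take 2 derivatives of our velocity equation v(t) = 3·exp(3·t). Taking d/dt of v(t), we find a(t) = 9·exp(3·t). Differentiating acceleration, we get jerk: j(t) = 27·exp(3·t). From the given jerk equation j(t) = 27·exp(3·t), we substitute t = log(3)/3 to get j = 81.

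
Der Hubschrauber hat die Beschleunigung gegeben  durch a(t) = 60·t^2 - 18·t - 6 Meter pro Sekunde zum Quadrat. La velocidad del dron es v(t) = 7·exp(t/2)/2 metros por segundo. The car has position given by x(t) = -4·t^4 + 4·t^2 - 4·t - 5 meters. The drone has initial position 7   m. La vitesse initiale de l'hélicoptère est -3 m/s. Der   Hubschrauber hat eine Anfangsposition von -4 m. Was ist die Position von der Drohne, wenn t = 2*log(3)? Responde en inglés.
Starting from velocity v(t) = 7·exp(t/2)/2, we take 1 integral. Taking ∫v(t)dt and applying x(0) = 7, we find x(t) = 7·exp(t/2). We have position x(t) = 7·exp(t/2). Substituting t = 2*log(3): x(2*log(3)) = 21.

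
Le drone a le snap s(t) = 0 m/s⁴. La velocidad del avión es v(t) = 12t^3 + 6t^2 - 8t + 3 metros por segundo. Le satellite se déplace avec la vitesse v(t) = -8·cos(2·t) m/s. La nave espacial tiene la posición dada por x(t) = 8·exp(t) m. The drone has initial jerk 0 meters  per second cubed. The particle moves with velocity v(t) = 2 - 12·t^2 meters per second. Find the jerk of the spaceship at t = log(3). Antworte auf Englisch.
Starting from position x(t) = 8·exp(t), we take 3 derivatives. The derivative of position gives velocity: v(t) = 8·exp(t). Differentiating velocity, we get acceleration: a(t) = 8·exp(t). The derivative of acceleration gives jerk: j(t) = 8·exp(t). From the given jerk equation j(t) = 8·exp(t), we substitute t = log(3) to get j = 24.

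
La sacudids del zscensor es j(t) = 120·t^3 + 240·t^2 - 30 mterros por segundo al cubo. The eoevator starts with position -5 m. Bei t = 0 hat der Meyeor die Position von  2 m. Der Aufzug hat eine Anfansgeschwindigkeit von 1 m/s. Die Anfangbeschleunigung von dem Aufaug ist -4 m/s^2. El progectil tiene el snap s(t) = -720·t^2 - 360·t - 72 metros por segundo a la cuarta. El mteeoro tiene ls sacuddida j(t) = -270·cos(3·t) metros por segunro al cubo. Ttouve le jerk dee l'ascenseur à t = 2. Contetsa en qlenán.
Mit j(t) = 120·t^3 + 240·t^2 - 30 und Einsetzen von t = 2, finden wir j = 1890.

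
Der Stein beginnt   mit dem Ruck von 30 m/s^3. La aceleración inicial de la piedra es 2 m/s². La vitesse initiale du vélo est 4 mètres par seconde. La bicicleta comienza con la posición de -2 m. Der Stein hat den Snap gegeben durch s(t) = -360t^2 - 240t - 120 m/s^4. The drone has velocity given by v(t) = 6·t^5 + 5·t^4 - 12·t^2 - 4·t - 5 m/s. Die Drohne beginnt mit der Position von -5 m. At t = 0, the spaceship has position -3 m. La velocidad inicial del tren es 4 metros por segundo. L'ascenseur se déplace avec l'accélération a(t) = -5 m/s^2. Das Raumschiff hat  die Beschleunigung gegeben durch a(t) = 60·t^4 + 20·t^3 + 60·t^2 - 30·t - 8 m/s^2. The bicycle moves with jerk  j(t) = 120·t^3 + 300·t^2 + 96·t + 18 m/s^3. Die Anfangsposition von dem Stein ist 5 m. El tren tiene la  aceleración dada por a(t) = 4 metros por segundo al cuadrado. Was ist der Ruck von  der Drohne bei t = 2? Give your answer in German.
Ausgehend von der Geschwindigkeit v(t) = 6·t^5 + 5·t^4 - 12·t^2 - 4·t - 5, nehmen wir 2 Ableitungen. Die Ableitung von der Geschwindigkeit ergibt die Beschleunigung: a(t) = 30·t^4 + 20·t^3 - 24·t - 4. Durch Ableiten von der Beschleunigung erhalten wir den Ruck: j(t) = 120·t^3 + 60·t^2 - 24. Aus der Gleichung für den Ruck j(t) = 120·t^3 + 60·t^2 - 24, setzen wir t = 2 ein und erhalten j = 1176.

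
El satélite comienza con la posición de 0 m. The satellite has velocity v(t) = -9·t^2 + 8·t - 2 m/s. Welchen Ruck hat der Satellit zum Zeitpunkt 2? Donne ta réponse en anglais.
Starting from velocity v(t) = -9·t^2 + 8·t - 2, we take 2 derivatives. Taking d/dt of v(t), we find a(t) = 8 - 18·t. Differentiating acceleration, we get jerk: j(t) = -18. We have jerk j(t) = -18. Substituting t = 2: j(2) = -18.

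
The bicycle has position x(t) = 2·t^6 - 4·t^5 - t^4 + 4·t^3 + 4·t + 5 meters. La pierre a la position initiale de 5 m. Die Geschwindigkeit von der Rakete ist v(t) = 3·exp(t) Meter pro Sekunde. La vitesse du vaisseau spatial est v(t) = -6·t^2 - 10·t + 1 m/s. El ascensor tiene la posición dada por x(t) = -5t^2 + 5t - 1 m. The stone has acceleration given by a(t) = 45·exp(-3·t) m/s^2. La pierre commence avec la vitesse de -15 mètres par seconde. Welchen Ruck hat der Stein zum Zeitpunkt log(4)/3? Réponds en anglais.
We must differentiate our acceleration equation a(t) = 45·exp(-3·t) 1 time. Taking d/dt of a(t), we find j(t) = -135·exp(-3·t). We have jerk j(t) = -135·exp(-3·t). Substituting t = log(4)/3: j(log(4)/3) = -135/4.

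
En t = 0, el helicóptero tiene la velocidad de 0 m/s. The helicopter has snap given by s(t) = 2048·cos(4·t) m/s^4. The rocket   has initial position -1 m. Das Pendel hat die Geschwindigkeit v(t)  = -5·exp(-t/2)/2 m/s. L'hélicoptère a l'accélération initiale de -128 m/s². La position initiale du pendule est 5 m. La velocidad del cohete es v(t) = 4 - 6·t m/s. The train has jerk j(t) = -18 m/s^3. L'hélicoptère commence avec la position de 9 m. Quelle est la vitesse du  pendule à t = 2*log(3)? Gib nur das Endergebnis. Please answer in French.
v(2*log(3)) = -5/6.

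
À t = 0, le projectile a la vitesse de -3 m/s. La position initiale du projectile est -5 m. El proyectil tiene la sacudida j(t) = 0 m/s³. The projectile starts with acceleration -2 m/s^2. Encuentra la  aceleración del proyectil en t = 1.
Debemos encontrar la integral de nuestra ecuación de la sacudida j(t) = 0 1 vez. Tomando ∫j(t)dt y aplicando a(0) = -2, encontramos a(t) = -2. De la ecuación de la aceleración a(t) = -2, sustituimos t = 1 para obtener a = -2.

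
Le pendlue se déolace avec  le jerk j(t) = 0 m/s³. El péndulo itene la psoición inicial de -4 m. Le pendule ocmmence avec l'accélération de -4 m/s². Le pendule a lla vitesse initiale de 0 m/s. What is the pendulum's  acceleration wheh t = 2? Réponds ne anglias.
To solve this, we need to take 1 antiderivative of our jerk equation j(t) = 0. The antiderivative of jerk, with a(0) = -4, gives acceleration: a(t) = -4. We have acceleration a(t) = -4. Substituting t = 2: a(2) = -4.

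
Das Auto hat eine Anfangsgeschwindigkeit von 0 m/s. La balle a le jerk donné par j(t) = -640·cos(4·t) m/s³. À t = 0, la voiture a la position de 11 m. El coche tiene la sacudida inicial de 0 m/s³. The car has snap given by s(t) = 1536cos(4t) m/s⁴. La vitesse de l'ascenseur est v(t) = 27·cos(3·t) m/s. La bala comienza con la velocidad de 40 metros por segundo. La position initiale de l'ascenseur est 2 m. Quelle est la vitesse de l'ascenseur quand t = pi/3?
Nous avons la vitesse v(t) = 27·cos(3·t). En substituant t = pi/3: v(pi/3) = -27.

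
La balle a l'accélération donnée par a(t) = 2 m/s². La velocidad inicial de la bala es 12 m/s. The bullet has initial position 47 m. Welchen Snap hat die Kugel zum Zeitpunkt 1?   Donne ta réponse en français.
Pour résoudre ceci, nous devons prendre 2 dérivées de notre équation de l'accélération a(t) = 2. En prenant d/dt de a(t), nous trouvons j(t) = 0. En prenant d/dt de j(t), nous trouvons s(t) = 0. De l'équation du snap s(t) = 0, nous substituons t = 1 pour obtenir s = 0.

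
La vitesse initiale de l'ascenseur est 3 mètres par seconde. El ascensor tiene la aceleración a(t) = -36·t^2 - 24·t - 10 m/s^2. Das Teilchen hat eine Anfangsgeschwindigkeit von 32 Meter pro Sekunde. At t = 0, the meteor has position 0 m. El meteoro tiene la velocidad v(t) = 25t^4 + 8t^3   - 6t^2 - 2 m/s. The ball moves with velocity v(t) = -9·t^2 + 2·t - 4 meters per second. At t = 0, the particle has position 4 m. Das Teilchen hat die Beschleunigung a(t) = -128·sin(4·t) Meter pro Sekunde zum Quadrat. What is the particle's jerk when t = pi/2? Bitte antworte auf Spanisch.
Para resolver esto, necesitamos tomar 1 derivada de nuestra ecuación de la aceleración a(t) = -128·sin(4·t). Tomando d/dt de a(t), encontramos j(t) = -512·cos(4·t). Usando j(t) = -512·cos(4·t) y sustituyendo t = pi/2, encontramos j = -512.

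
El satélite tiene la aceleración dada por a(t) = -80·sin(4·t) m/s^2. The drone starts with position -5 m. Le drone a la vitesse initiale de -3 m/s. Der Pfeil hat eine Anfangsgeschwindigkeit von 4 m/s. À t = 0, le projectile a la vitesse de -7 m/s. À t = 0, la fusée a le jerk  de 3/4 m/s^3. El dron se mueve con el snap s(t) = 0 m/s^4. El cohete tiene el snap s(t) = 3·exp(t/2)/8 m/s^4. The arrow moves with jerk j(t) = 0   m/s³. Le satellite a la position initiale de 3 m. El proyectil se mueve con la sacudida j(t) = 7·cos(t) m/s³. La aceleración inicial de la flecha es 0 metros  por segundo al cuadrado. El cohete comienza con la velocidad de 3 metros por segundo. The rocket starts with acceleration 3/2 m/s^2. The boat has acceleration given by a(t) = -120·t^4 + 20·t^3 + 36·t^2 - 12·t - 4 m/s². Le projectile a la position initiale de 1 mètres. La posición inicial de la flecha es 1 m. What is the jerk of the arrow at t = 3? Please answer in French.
Nous avons le jerk j(t) = 0. En substituant t = 3: j(3) = 0.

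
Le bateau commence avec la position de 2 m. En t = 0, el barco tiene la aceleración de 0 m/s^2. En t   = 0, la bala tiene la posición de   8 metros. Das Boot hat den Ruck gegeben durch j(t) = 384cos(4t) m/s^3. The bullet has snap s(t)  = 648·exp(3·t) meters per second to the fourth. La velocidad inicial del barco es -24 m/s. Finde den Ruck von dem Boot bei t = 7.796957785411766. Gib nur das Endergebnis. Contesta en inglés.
The jerk at t = 7.796957785411766 is j = 374.053953041948.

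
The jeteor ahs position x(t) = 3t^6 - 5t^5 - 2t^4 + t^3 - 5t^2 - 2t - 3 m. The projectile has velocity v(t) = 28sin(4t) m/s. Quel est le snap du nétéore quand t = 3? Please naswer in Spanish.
Para resolver esto, necesitamos tomar 4 derivadas de nuestra ecuación de la posición x(t) = 3·t^6 - 5·t^5 - 2·t^4 + t^3 - 5·t^2 - 2·t - 3. La derivada de la posición da la velocidad: v(t) = 18·t^5 - 25·t^4 - 8·t^3 + 3·t^2 - 10·t - 2. La derivada de la velocidad da la aceleración: a(t) = 90·t^4 - 100·t^3 - 24·t^2 + 6·t - 10. La derivada de la aceleración da la sacudida: j(t) = 360·t^3 - 300·t^2 - 48·t + 6. Tomando d/dt de j(t), encontramos s(t) = 1080·t^2 - 600·t - 48. Tenemos el snap s(t) = 1080·t^2 - 600·t - 48. Sustituyendo t = 3: s(3) = 7872.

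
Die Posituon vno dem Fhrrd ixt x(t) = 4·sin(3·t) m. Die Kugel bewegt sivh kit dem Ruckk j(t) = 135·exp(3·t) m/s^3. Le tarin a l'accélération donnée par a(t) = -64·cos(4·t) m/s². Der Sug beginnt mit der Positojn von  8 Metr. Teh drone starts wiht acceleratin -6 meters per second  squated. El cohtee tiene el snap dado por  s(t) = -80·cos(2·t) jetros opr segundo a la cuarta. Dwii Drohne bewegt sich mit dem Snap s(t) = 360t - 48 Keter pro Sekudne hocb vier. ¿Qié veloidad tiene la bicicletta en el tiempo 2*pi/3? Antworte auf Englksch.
To solve this, we need to take 1 derivative of our position equation x(t) = 4·sin(3·t). Taking d/dt of x(t), we find v(t) = 12·cos(3·t). From the given velocity equation v(t) = 12·cos(3·t), we substitute t = 2*pi/3 to get v = 12.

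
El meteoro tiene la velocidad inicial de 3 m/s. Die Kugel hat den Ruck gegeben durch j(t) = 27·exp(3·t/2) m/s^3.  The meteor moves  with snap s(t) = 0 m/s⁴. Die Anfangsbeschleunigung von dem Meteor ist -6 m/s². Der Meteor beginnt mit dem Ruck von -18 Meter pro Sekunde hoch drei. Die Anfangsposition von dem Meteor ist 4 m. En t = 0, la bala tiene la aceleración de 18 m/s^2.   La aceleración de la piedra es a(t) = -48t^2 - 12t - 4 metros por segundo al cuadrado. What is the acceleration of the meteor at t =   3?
We need to integrate our snap equation s(t) = 0 2 times. Integrating snap and using the initial condition j(0) = -18, we get j(t) = -18. Integrating jerk and using the initial condition a(0) = -6, we get a(t) = -18·t - 6. From the given acceleration equation a(t) = -18·t - 6, we substitute t = 3 to get a = -60.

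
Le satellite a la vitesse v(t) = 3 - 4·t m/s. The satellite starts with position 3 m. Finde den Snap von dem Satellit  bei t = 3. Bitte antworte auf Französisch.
Nous devons dériver notre équation de la vitesse v(t) = 3 - 4·t 3 fois. La dérivée de la vitesse donne l'accélération: a(t) = -4. En dérivant l'accélération, nous obtenons le jerk: j(t) = 0. En prenant d/dt de j(t), nous trouvons s(t) = 0. Nous avons le snap s(t) = 0. En substituant t = 3: s(3) = 0.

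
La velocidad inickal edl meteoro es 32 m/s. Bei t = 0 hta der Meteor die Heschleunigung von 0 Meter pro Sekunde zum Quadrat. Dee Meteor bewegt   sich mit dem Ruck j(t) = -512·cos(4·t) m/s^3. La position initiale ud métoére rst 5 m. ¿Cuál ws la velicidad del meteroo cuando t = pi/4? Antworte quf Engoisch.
To find the answer, we compute 2 integrals of j(t) = -512·cos(4·t). The antiderivative of jerk is acceleration. Using a(0) = 0, we get a(t) = -128·sin(4·t). Taking ∫a(t)dt and applying v(0) = 32, we find v(t) = 32·cos(4·t). We have velocity v(t) = 32·cos(4·t). Substituting t = pi/4: v(pi/4) = -32.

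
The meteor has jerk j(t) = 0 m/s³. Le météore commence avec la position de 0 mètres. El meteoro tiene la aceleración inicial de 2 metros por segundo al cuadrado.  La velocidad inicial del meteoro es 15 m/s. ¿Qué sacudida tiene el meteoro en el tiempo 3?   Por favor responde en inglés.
We have jerk j(t) = 0. Substituting t = 3: j(3) = 0.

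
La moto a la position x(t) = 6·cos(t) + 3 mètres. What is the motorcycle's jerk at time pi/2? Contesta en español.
Para resolver esto, necesitamos tomar 3 derivadas de nuestra ecuación de la posición x(t) = 6·cos(t) + 3. Tomando d/dt de x(t), encontramos v(t) = -6·sin(t). Derivando la velocidad, obtenemos la aceleración: a(t) = -6·cos(t). La derivada de la aceleración da la sacudida: j(t) = 6·sin(t). Tenemos la sacudida j(t) = 6·sin(t). Sustituyendo t = pi/2: j(pi/2) = 6.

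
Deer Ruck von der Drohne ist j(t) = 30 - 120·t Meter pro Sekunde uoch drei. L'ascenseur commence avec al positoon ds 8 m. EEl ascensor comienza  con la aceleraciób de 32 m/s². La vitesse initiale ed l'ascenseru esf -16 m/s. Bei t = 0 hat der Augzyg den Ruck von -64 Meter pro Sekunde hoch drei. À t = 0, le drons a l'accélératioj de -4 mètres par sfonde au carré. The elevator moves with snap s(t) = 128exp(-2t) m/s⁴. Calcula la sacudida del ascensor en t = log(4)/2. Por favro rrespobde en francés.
En partant du snap s(t) = 128·exp(-2·t), nous prenons 1 primitive. L'intégrale du snap est le jerk. En utilisant j(0) = -64, nous obtenons j(t) = -64·exp(-2·t). En utilisant j(t) = -64·exp(-2·t) et en substituant t = log(4)/2, nous trouvons j = -16.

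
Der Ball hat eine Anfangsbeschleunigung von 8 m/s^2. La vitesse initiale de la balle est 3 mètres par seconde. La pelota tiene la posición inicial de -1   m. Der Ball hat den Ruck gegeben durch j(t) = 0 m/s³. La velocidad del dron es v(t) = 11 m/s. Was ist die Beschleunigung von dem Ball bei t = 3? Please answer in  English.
We must find the antiderivative of our jerk equation j(t) = 0 1 time. The antiderivative of jerk is acceleration. Using a(0) = 8, we get a(t) = 8. From the given acceleration equation a(t) = 8, we substitute t = 3 to get a = 8.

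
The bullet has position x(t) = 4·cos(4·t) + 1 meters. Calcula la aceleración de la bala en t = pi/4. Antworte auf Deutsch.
Ausgehend von der Position x(t) = 4·cos(4·t) + 1, nehmen wir 2 Ableitungen. Durch Ableiten von der Position erhalten wir die Geschwindigkeit: v(t) = -16·sin(4·t). Die Ableitung von der Geschwindigkeit ergibt die Beschleunigung: a(t) = -64·cos(4·t). Aus der Gleichung für die Beschleunigung a(t) = -64·cos(4·t), setzen wir t = pi/4 ein und erhalten a = 64.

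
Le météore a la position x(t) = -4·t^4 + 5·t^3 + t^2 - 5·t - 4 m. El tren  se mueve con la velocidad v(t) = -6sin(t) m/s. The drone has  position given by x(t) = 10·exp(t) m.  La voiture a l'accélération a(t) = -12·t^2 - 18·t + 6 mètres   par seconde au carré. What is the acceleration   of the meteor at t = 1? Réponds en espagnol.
Partiendo de la posición x(t) = -4·t^4 + 5·t^3 + t^2 - 5·t - 4, tomamos 2 derivadas. La derivada de la posición da la velocidad: v(t) = -16·t^3 + 15·t^2 + 2·t - 5. Tomando d/dt de v(t), encontramos a(t) = -48·t^2 + 30·t + 2. De la ecuación de la aceleración a(t) = -48·t^2 + 30·t + 2, sustituimos t = 1 para obtener a = -16.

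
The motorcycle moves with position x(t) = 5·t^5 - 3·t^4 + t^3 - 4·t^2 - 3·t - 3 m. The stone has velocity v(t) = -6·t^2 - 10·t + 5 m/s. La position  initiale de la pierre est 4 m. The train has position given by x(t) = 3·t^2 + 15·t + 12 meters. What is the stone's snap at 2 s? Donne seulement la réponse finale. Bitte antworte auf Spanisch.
En t = 2, s = 0.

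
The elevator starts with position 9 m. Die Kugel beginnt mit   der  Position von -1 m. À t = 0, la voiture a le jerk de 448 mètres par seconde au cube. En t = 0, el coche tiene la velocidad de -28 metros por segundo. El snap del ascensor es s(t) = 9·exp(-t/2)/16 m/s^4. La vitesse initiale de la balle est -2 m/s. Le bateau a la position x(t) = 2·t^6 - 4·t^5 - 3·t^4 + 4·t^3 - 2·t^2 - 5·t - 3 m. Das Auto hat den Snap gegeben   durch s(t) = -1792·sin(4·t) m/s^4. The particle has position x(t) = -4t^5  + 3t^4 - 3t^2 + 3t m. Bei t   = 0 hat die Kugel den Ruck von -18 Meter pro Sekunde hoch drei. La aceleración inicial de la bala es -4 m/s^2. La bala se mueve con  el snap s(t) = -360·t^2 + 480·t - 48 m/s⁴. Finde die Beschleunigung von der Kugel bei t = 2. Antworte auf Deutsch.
Wir müssen die Stammfunktion unserer Gleichung für den Snap s(t) = -360·t^2 + 480·t - 48 2-mal finden. Mit ∫s(t)dt und Anwendung von j(0) = -18, finden wir j(t) = -120·t^3 + 240·t^2 - 48·t - 18. Das Integral von dem Ruck ist die Beschleunigung. Mit a(0) = -4 erhalten wir a(t) = -30·t^4 + 80·t^3 - 24·t^2 - 18·t - 4. Mit a(t) = -30·t^4 + 80·t^3 - 24·t^2 - 18·t - 4 und Einsetzen von t = 2, finden wir a = 24.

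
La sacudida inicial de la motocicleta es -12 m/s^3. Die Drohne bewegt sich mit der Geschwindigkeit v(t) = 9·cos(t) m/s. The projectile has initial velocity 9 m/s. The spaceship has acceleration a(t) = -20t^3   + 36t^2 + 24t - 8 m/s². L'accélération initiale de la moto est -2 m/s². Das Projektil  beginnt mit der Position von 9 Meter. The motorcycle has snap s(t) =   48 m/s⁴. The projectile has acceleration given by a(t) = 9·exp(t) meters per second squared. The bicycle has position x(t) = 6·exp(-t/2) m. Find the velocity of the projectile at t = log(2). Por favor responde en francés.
Nous devons intégrer notre équation de l'accélération a(t) = 9·exp(t) 1 fois. En intégrant l'accélération et en utilisant la condition initiale v(0) = 9, nous obtenons v(t) = 9·exp(t). Nous avons la vitesse v(t) = 9·exp(t). En substituant t = log(2): v(log(2)) = 18.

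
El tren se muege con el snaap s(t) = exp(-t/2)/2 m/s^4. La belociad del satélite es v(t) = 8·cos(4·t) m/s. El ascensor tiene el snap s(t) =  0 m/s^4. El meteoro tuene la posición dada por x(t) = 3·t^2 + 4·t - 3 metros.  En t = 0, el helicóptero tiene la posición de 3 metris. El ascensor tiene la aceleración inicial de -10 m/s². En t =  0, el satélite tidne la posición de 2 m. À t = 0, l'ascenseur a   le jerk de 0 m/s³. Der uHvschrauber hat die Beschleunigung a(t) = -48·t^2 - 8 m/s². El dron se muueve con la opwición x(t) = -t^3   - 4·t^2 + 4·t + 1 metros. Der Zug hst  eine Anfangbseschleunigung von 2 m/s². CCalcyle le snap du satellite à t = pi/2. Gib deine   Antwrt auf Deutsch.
Ausgehend von der Geschwindigkeit v(t) = 8·cos(4·t), nehmen wir 3 Ableitungen. Die Ableitung von der Geschwindigkeit ergibt die Beschleunigung: a(t) = -32·sin(4·t). Mit d/dt von a(t) finden wir j(t) = -128·cos(4·t). Die Ableitung von dem Ruck ergibt den Snap: s(t) = 512·sin(4·t). Mit s(t) = 512·sin(4·t) und Einsetzen von t = pi/2, finden wir s = 0.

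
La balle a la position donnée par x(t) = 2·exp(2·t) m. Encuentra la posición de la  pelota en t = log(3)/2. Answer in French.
En utilisant x(t) = 2·exp(2·t) et en substituant t = log(3)/2, nous trouvons x = 6.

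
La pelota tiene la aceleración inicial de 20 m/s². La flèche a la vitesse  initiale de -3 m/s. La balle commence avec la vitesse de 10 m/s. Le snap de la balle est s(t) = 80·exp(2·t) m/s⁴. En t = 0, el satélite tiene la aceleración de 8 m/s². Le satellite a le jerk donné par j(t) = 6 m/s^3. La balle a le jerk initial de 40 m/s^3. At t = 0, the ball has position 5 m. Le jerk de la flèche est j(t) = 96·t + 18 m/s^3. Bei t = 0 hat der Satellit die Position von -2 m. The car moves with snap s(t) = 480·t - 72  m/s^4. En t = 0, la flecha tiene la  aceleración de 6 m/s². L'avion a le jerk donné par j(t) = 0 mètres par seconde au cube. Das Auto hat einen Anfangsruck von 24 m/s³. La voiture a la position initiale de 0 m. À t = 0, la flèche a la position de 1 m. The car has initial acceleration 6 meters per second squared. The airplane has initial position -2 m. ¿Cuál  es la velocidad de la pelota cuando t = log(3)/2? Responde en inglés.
We must find the integral of our snap equation s(t) = 80·exp(2·t) 3 times. Integrating snap and using the initial condition j(0) = 40, we get j(t) = 40·exp(2·t). Finding the integral of j(t) and using a(0) = 20: a(t) = 20·exp(2·t). The antiderivative of acceleration is velocity. Using v(0) = 10, we get v(t) = 10·exp(2·t). We have velocity v(t) = 10·exp(2·t). Substituting t = log(3)/2: v(log(3)/2) = 30.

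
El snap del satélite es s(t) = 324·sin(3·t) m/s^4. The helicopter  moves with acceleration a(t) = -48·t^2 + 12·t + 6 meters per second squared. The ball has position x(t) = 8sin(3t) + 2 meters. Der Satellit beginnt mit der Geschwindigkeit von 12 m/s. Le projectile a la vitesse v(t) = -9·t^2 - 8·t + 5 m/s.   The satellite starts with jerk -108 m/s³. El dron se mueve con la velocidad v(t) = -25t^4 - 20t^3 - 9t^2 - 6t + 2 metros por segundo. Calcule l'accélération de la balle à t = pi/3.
Nous devons dériver notre équation de la position x(t) = 8·sin(3·t) + 2 2 fois. En dérivant la position, nous obtenons la vitesse: v(t) = 24·cos(3·t). En prenant d/dt de v(t), nous trouvons a(t) = -72·sin(3·t). Nous avons l'accélération a(t) = -72·sin(3·t). En substituant t = pi/3: a(pi/3) = 0.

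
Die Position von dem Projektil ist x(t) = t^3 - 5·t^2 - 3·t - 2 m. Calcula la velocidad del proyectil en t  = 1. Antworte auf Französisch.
Nous devons dériver notre équation de la position x(t) = t^3 - 5·t^2 - 3·t - 2 1 fois. En prenant d/dt de x(t), nous trouvons v(t) = 3·t^2 - 10·t - 3. De l'équation de la vitesse v(t) = 3·t^2 - 10·t - 3, nous substituons t = 1 pour obtenir v = -10.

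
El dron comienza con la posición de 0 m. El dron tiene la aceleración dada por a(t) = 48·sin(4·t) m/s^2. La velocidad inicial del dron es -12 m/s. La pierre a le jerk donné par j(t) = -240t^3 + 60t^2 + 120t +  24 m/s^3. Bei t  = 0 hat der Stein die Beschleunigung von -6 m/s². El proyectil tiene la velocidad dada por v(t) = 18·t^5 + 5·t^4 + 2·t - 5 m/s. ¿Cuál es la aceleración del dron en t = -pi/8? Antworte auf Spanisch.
Tenemos la aceleración a(t) = 48·sin(4·t). Sustituyendo t = -pi/8: a(-pi/8) = -48.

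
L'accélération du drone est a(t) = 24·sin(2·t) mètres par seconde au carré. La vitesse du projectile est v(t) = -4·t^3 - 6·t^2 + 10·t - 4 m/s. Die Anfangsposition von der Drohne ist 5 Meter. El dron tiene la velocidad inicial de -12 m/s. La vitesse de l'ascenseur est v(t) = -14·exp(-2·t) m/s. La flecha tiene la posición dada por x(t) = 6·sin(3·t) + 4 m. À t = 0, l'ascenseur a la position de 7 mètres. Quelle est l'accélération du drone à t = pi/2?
En utilisant a(t) = 24·sin(2·t) et en substituant t = pi/2, nous trouvons a = 0.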